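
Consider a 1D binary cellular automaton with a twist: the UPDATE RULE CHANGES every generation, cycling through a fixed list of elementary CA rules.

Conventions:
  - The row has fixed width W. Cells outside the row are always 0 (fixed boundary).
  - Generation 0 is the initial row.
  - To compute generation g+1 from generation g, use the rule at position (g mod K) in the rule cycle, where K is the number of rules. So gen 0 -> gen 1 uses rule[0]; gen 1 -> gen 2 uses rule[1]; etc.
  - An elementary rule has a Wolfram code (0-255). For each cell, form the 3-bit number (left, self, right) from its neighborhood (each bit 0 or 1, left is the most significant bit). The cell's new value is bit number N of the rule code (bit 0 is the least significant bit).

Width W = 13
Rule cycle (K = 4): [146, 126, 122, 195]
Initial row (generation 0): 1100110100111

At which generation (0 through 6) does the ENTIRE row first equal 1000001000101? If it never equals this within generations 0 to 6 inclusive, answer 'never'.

Gen 0: 1100110100111
Gen 1 (rule 146): 0011000011010
Gen 2 (rule 126): 0111100111111
Gen 3 (rule 122): 1100111100001
Gen 4 (rule 195): 0101011101110
Gen 5 (rule 146): 1000001000101
Gen 6 (rule 126): 1100011101111

Answer: 5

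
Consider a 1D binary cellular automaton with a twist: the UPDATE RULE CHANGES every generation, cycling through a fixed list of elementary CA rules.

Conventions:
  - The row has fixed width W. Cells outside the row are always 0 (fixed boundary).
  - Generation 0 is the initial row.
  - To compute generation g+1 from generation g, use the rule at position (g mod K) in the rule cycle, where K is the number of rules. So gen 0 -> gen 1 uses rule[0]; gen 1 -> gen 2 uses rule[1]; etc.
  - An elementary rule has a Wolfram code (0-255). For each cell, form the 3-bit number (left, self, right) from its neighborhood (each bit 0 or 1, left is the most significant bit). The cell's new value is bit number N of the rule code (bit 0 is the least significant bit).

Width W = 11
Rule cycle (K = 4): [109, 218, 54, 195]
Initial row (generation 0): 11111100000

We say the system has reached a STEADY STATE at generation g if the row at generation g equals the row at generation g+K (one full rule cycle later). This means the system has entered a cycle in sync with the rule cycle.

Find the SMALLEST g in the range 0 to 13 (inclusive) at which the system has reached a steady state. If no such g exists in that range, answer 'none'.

Answer: none

Derivation:
Gen 0: 11111100000
Gen 1 (rule 109): 10000101111
Gen 2 (rule 218): 01001001111
Gen 3 (rule 54): 11111110000
Gen 4 (rule 195): 01111110111
Gen 5 (rule 109): 01000011101
Gen 6 (rule 218): 10100111100
Gen 7 (rule 54): 11111000010
Gen 8 (rule 195): 01111011100
Gen 9 (rule 109): 01001110101
Gen 10 (rule 218): 10111110000
Gen 11 (rule 54): 11000001000
Gen 12 (rule 195): 01011110011
Gen 13 (rule 109): 01110010011
Gen 14 (rule 218): 11111101111
Gen 15 (rule 54): 00000010000
Gen 16 (rule 195): 11111100111
Gen 17 (rule 109): 10000100101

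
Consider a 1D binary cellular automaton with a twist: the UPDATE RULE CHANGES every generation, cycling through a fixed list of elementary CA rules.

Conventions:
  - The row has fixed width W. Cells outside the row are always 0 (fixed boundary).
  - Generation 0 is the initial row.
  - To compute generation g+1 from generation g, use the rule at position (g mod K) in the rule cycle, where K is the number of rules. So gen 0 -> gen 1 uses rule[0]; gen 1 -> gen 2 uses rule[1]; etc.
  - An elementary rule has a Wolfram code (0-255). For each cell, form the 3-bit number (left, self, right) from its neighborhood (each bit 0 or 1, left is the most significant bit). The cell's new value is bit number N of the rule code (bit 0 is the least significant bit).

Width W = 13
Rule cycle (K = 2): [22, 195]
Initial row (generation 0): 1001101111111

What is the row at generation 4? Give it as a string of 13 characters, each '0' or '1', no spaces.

Gen 0: 1001101111111
Gen 1 (rule 22): 1110000000000
Gen 2 (rule 195): 0110111111111
Gen 3 (rule 22): 1000000000000
Gen 4 (rule 195): 0011111111111

Answer: 0011111111111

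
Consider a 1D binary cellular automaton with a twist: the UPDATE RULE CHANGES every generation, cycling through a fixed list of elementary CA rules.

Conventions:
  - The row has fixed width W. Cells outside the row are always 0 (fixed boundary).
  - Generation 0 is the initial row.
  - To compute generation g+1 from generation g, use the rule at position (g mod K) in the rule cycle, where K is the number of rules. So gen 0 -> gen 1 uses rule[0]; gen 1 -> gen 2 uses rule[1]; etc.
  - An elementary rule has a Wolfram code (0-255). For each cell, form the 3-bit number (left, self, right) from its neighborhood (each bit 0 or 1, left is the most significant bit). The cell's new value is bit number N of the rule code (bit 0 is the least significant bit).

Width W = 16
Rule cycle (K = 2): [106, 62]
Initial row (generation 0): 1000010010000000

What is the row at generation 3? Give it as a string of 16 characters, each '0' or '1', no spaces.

Gen 0: 1000010010000000
Gen 1 (rule 106): 0000100100000000
Gen 2 (rule 62): 0001111110000000
Gen 3 (rule 106): 0011000010000000

Answer: 0011000010000000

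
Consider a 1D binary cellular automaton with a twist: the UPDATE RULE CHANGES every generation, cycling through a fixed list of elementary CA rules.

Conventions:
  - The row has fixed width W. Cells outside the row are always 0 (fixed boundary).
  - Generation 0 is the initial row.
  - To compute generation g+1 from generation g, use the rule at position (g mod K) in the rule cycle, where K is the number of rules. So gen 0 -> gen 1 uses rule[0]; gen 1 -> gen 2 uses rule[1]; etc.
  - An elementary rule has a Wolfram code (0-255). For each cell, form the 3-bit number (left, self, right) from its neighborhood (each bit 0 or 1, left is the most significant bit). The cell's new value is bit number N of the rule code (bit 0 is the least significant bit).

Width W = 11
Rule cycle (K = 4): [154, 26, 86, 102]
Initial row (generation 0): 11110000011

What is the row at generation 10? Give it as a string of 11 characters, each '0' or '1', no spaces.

Gen 0: 11110000011
Gen 1 (rule 154): 11101000110
Gen 2 (rule 26): 10000101101
Gen 3 (rule 86): 11001100101
Gen 4 (rule 102): 01010101111
Gen 5 (rule 154): 10000001110
Gen 6 (rule 26): 01000011001
Gen 7 (rule 86): 11100101111
Gen 8 (rule 102): 00101110001
Gen 9 (rule 154): 01001101010
Gen 10 (rule 26): 10111000001

Answer: 10111000001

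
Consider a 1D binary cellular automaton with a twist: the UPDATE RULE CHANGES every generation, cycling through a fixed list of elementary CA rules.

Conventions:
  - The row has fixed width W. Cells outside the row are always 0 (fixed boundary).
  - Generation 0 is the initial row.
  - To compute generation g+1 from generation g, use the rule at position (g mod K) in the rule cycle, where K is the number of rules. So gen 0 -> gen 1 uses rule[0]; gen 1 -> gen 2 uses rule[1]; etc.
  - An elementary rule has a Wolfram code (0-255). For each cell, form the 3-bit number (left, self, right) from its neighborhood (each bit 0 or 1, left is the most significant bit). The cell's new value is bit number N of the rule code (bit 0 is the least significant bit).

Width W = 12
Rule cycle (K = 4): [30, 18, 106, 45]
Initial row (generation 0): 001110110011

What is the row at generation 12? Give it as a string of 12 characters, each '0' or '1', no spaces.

Gen 0: 001110110011
Gen 1 (rule 30): 011000101110
Gen 2 (rule 18): 100101000001
Gen 3 (rule 106): 001010000010
Gen 4 (rule 45): 101110111010
Gen 5 (rule 30): 101000100011
Gen 6 (rule 18): 000101010100
Gen 7 (rule 106): 001010101000
Gen 8 (rule 45): 101111111011
Gen 9 (rule 30): 101000000010
Gen 10 (rule 18): 000100000101
Gen 11 (rule 106): 001000001010
Gen 12 (rule 45): 101011101110

Answer: 101011101110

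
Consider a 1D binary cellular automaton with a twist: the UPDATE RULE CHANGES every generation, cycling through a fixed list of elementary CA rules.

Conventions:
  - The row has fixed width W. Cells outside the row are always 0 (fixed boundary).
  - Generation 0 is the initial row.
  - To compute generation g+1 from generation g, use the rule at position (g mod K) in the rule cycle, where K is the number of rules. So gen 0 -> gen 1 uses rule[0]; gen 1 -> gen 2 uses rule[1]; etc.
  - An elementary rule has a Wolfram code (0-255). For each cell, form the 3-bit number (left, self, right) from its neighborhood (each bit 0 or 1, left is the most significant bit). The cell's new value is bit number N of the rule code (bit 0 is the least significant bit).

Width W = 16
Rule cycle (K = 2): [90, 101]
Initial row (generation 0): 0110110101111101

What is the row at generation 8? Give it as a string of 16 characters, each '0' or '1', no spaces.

Gen 0: 0110110101111101
Gen 1 (rule 90): 1110110001000100
Gen 2 (rule 101): 0011010101010101
Gen 3 (rule 90): 0111000000000000
Gen 4 (rule 101): 0001011111111111
Gen 5 (rule 90): 0010010000000001
Gen 6 (rule 101): 1010010111111101
Gen 7 (rule 90): 0001100100000100
Gen 8 (rule 101): 1100100101110101

Answer: 1100100101110101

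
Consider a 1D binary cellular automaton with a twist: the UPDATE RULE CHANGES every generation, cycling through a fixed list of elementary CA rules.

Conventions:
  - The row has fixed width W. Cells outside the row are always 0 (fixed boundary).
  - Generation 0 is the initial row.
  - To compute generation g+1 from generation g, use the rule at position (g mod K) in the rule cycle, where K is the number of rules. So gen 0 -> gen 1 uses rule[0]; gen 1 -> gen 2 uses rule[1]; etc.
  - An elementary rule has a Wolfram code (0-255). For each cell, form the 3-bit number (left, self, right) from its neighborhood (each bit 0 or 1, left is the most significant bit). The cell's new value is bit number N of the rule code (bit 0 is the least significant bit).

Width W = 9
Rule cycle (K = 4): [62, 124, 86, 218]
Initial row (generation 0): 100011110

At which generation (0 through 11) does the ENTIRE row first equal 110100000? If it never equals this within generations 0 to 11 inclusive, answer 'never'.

Gen 0: 100011110
Gen 1 (rule 62): 110110001
Gen 2 (rule 124): 111111001
Gen 3 (rule 86): 000001111
Gen 4 (rule 218): 000011111
Gen 5 (rule 62): 000110000
Gen 6 (rule 124): 000111000
Gen 7 (rule 86): 001001100
Gen 8 (rule 218): 010111110
Gen 9 (rule 62): 111100001
Gen 10 (rule 124): 100110001
Gen 11 (rule 86): 111011011

Answer: never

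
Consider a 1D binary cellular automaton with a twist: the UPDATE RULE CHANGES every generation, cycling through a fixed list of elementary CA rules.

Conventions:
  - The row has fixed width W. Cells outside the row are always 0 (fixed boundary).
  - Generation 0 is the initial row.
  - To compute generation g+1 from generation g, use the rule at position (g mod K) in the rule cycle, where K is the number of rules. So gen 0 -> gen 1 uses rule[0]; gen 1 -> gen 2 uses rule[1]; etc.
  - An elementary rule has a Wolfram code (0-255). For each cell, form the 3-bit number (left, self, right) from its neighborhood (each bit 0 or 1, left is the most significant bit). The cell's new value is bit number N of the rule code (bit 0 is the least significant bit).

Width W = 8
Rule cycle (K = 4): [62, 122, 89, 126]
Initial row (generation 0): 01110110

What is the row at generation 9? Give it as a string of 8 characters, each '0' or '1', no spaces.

Answer: 01100000

Derivation:
Gen 0: 01110110
Gen 1 (rule 62): 11001101
Gen 2 (rule 122): 11111110
Gen 3 (rule 89): 10000011
Gen 4 (rule 126): 11000111
Gen 5 (rule 62): 10101100
Gen 6 (rule 122): 01011110
Gen 7 (rule 89): 00010011
Gen 8 (rule 126): 00111111
Gen 9 (rule 62): 01100000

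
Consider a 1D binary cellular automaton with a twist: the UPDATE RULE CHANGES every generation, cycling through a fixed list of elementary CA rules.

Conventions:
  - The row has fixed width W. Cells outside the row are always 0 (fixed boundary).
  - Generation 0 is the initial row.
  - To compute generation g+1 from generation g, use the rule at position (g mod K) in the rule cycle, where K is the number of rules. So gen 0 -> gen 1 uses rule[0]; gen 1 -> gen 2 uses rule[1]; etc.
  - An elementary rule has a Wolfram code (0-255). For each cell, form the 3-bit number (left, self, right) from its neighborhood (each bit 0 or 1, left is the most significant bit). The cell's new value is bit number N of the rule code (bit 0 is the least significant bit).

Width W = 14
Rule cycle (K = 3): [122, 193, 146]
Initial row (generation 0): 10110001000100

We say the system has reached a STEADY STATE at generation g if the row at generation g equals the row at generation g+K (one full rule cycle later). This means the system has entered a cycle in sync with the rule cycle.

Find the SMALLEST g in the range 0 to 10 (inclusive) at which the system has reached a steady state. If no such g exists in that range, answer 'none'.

Answer: none

Derivation:
Gen 0: 10110001000100
Gen 1 (rule 122): 01111010101010
Gen 2 (rule 193): 00111000000000
Gen 3 (rule 146): 01010100000000
Gen 4 (rule 122): 10101010000000
Gen 5 (rule 193): 00000000111111
Gen 6 (rule 146): 00000001011110
Gen 7 (rule 122): 00000010110011
Gen 8 (rule 193): 11111000010001
Gen 9 (rule 146): 01110100101010
Gen 10 (rule 122): 11011011010101
Gen 11 (rule 193): 01001001000000
Gen 12 (rule 146): 10110110100000
Gen 13 (rule 122): 01111111010000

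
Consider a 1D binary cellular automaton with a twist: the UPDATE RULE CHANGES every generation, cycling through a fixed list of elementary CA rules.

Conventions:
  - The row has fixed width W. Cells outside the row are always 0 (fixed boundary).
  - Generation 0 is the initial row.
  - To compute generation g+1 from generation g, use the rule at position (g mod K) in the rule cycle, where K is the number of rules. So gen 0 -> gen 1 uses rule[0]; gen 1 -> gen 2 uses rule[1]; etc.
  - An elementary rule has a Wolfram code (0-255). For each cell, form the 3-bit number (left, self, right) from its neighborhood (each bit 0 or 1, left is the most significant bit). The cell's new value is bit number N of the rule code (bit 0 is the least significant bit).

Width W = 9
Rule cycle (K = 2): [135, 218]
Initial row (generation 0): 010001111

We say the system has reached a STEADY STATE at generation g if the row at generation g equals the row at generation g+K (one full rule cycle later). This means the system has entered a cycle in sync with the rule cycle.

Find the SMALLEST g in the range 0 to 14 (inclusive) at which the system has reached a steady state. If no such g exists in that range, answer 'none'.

Answer: 8

Derivation:
Gen 0: 010001111
Gen 1 (rule 135): 110110110
Gen 2 (rule 218): 110110111
Gen 3 (rule 135): 000000010
Gen 4 (rule 218): 000000101
Gen 5 (rule 135): 111111101
Gen 6 (rule 218): 111111100
Gen 7 (rule 135): 011111001
Gen 8 (rule 218): 111111110
Gen 9 (rule 135): 011111100
Gen 10 (rule 218): 111111110
Gen 11 (rule 135): 011111100
Gen 12 (rule 218): 111111110
Gen 13 (rule 135): 011111100
Gen 14 (rule 218): 111111110
Gen 15 (rule 135): 011111100
Gen 16 (rule 218): 111111110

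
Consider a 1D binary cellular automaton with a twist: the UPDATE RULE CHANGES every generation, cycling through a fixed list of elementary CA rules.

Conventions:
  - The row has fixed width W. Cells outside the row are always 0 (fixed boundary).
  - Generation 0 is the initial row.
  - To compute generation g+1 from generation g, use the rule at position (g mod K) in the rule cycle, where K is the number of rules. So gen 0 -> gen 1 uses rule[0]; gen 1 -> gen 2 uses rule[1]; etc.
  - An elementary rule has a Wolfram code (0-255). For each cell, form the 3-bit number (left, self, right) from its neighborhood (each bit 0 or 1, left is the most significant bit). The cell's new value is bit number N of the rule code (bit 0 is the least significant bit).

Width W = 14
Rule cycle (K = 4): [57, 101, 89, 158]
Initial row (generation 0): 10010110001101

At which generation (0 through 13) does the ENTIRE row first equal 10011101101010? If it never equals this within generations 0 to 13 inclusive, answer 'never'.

Gen 0: 10010110001101
Gen 1 (rule 57): 01001101101010
Gen 2 (rule 101): 01000110111110
Gen 3 (rule 89): 00110110100011
Gen 4 (rule 158): 01100100110110
Gen 5 (rule 57): 01010010101101
Gen 6 (rule 101): 01110011110111
Gen 7 (rule 89): 01011010010101
Gen 8 (rule 158): 11010011110101
Gen 9 (rule 57): 10101010001010
Gen 10 (rule 101): 11111110101110
Gen 11 (rule 89): 10000010001011
Gen 12 (rule 158): 11000111011010
Gen 13 (rule 57): 10110100110101

Answer: never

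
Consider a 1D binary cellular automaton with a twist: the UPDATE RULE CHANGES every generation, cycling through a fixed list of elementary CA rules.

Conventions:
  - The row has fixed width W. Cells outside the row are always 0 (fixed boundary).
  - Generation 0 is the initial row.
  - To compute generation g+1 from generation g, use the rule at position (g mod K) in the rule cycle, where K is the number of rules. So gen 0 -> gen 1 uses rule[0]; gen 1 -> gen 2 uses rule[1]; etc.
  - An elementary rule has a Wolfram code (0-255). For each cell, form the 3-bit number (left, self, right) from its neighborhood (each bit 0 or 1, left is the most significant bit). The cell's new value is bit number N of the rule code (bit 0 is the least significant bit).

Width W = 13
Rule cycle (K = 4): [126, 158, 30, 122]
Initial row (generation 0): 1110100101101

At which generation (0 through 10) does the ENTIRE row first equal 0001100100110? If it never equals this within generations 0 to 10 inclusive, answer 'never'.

Gen 0: 1110100101101
Gen 1 (rule 126): 1011111111111
Gen 2 (rule 158): 1011111111110
Gen 3 (rule 30): 1010000000001
Gen 4 (rule 122): 0101000000010
Gen 5 (rule 126): 1111100000111
Gen 6 (rule 158): 1111010001110
Gen 7 (rule 30): 1000011011001
Gen 8 (rule 122): 0100111111110
Gen 9 (rule 126): 1111100000011
Gen 10 (rule 158): 1111010000110

Answer: never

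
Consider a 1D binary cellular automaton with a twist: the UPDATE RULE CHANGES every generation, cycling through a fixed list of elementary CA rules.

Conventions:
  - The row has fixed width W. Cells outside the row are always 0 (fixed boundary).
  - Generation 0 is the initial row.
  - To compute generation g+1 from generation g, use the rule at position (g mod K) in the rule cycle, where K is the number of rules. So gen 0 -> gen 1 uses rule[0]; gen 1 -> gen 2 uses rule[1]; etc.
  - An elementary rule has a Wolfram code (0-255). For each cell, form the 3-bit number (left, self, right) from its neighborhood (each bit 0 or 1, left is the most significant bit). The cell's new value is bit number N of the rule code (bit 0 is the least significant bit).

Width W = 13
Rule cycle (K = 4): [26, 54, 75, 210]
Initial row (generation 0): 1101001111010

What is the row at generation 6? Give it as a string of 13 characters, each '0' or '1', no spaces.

Gen 0: 1101001111010
Gen 1 (rule 26): 1000111000001
Gen 2 (rule 54): 1101000100011
Gen 3 (rule 75): 1100011001111
Gen 4 (rule 210): 0110101110111
Gen 5 (rule 26): 1100001000100
Gen 6 (rule 54): 0010011101110

Answer: 0010011101110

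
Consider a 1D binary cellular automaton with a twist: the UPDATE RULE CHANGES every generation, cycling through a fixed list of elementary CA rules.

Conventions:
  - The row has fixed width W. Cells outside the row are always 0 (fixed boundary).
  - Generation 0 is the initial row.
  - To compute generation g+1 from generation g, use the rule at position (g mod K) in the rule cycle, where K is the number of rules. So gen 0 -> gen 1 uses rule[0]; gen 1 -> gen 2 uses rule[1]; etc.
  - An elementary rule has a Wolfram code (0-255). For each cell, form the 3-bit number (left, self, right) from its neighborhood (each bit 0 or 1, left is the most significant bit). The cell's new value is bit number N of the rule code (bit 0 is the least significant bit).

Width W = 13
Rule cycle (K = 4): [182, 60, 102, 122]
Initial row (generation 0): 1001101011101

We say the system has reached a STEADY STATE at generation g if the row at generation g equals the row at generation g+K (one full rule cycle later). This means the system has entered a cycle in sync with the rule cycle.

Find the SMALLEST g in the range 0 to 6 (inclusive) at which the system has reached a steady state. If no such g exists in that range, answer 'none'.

Answer: none

Derivation:
Gen 0: 1001101011101
Gen 1 (rule 182): 1110011101011
Gen 2 (rule 60): 1001010011110
Gen 3 (rule 102): 1011110100010
Gen 4 (rule 122): 0110011010101
Gen 5 (rule 182): 1001100111111
Gen 6 (rule 60): 1101010100000
Gen 7 (rule 102): 0111111100000
Gen 8 (rule 122): 1100000110000
Gen 9 (rule 182): 0010001001000
Gen 10 (rule 60): 0011001101100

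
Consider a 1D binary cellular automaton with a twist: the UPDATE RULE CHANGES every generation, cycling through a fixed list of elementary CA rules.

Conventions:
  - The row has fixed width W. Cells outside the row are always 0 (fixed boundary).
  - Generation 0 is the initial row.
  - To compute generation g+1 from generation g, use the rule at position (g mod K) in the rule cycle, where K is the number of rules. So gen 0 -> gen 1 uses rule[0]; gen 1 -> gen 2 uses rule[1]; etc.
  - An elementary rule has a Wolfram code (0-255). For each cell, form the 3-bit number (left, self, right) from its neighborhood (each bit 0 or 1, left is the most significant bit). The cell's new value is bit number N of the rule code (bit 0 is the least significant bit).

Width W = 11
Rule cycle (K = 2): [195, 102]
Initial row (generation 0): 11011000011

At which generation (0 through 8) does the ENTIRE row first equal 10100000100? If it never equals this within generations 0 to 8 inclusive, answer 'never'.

Answer: never

Derivation:
Gen 0: 11011000011
Gen 1 (rule 195): 01001011101
Gen 2 (rule 102): 11011100111
Gen 3 (rule 195): 01001101011
Gen 4 (rule 102): 11010111101
Gen 5 (rule 195): 01000011100
Gen 6 (rule 102): 11000100100
Gen 7 (rule 195): 01011001001
Gen 8 (rule 102): 11101011011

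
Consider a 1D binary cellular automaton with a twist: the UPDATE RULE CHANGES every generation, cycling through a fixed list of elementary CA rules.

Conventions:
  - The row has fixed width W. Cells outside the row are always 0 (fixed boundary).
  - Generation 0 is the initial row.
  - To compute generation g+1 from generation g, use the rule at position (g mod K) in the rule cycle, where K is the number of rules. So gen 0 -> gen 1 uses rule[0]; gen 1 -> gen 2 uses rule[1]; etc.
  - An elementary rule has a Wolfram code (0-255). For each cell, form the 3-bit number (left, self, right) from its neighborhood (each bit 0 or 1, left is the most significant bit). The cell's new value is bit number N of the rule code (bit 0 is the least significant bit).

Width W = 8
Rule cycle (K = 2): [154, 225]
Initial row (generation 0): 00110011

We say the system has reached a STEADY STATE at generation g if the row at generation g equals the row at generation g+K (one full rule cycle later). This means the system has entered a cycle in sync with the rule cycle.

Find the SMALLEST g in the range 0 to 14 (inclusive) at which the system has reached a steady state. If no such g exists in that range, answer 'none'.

Gen 0: 00110011
Gen 1 (rule 154): 01101110
Gen 2 (rule 225): 00110110
Gen 3 (rule 154): 01100101
Gen 4 (rule 225): 00100010
Gen 5 (rule 154): 01010101
Gen 6 (rule 225): 00101010
Gen 7 (rule 154): 01000001
Gen 8 (rule 225): 00011100
Gen 9 (rule 154): 00111010
Gen 10 (rule 225): 10011100
Gen 11 (rule 154): 01111010
Gen 12 (rule 225): 00111100
Gen 13 (rule 154): 01111010
Gen 14 (rule 225): 00111100
Gen 15 (rule 154): 01111010
Gen 16 (rule 225): 00111100

Answer: 11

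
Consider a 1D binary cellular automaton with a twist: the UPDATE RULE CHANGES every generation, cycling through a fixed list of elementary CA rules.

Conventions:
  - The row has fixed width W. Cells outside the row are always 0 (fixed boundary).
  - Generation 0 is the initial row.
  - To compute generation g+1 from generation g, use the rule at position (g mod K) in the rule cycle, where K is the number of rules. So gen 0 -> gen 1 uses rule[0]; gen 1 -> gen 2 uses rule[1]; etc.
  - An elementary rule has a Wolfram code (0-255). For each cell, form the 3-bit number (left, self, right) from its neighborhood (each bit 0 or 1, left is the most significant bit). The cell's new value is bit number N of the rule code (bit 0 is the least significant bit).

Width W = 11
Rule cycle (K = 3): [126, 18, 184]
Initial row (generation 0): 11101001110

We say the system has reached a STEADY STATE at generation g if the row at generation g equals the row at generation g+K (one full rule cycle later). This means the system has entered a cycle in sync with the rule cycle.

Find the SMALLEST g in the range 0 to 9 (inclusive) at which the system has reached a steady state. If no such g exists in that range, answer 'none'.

Gen 0: 11101001110
Gen 1 (rule 126): 10111111011
Gen 2 (rule 18): 00000000000
Gen 3 (rule 184): 00000000000
Gen 4 (rule 126): 00000000000
Gen 5 (rule 18): 00000000000
Gen 6 (rule 184): 00000000000
Gen 7 (rule 126): 00000000000
Gen 8 (rule 18): 00000000000
Gen 9 (rule 184): 00000000000
Gen 10 (rule 126): 00000000000
Gen 11 (rule 18): 00000000000
Gen 12 (rule 184): 00000000000

Answer: 2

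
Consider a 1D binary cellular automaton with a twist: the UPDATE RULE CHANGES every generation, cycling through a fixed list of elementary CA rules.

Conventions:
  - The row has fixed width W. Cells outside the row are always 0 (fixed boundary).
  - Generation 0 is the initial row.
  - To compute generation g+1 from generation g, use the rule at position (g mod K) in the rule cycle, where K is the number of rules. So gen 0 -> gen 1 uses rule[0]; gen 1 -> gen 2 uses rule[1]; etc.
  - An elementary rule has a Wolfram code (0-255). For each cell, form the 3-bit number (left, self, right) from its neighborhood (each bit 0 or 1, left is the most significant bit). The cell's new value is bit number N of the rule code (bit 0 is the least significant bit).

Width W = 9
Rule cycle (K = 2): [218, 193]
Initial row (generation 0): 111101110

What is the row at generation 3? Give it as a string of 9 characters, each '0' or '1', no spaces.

Gen 0: 111101110
Gen 1 (rule 218): 111101111
Gen 2 (rule 193): 011100111
Gen 3 (rule 218): 111111111

Answer: 111111111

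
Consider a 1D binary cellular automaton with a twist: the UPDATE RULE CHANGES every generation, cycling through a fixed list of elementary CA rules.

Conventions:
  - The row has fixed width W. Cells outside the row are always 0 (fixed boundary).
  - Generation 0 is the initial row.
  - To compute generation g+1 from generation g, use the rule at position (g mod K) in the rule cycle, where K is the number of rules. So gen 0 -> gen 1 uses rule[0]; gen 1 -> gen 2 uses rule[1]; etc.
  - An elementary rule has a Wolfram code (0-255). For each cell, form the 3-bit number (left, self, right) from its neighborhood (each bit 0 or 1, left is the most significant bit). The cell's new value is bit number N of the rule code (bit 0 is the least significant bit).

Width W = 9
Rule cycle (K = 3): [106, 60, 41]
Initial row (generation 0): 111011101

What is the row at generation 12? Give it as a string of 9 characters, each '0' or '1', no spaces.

Answer: 101010110

Derivation:
Gen 0: 111011101
Gen 1 (rule 106): 101110110
Gen 2 (rule 60): 111001101
Gen 3 (rule 41): 100001010
Gen 4 (rule 106): 000010100
Gen 5 (rule 60): 000011110
Gen 6 (rule 41): 111010000
Gen 7 (rule 106): 101100000
Gen 8 (rule 60): 111010000
Gen 9 (rule 41): 100100111
Gen 10 (rule 106): 001001101
Gen 11 (rule 60): 001101011
Gen 12 (rule 41): 101010110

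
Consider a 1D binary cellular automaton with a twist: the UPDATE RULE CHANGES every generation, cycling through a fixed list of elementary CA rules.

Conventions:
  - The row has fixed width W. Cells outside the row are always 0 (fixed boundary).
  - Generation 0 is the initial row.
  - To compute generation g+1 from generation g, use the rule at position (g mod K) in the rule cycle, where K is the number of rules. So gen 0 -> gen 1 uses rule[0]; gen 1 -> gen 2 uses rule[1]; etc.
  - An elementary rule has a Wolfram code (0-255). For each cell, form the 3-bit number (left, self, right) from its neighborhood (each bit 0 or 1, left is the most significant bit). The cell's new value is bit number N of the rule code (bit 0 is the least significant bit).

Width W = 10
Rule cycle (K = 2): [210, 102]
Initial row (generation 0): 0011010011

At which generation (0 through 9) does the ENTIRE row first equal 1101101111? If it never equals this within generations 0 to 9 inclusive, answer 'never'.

Gen 0: 0011010011
Gen 1 (rule 210): 0101001101
Gen 2 (rule 102): 1111010111
Gen 3 (rule 210): 0111000011
Gen 4 (rule 102): 1001000101
Gen 5 (rule 210): 0110101000
Gen 6 (rule 102): 1011111000
Gen 7 (rule 210): 0001111100
Gen 8 (rule 102): 0010000100
Gen 9 (rule 210): 0101001010

Answer: never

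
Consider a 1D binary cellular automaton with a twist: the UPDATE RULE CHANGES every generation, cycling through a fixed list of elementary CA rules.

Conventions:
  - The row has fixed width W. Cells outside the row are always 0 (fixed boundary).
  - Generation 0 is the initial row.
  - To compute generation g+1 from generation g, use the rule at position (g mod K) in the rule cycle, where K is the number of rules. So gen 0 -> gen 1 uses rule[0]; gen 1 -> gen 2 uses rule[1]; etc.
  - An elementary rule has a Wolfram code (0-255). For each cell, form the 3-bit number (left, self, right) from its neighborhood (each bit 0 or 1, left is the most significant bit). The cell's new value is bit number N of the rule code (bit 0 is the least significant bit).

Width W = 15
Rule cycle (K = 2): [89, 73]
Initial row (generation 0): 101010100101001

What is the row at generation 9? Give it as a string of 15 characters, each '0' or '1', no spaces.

Gen 0: 101010100101001
Gen 1 (rule 89): 000000010000100
Gen 2 (rule 73): 111111000110001
Gen 3 (rule 89): 100001110111100
Gen 4 (rule 73): 001101010100101
Gen 5 (rule 89): 101100000010000
Gen 6 (rule 73): 001101111000111
Gen 7 (rule 89): 101101001110101
Gen 8 (rule 73): 001100001010000
Gen 9 (rule 89): 101111100001111

Answer: 101111100001111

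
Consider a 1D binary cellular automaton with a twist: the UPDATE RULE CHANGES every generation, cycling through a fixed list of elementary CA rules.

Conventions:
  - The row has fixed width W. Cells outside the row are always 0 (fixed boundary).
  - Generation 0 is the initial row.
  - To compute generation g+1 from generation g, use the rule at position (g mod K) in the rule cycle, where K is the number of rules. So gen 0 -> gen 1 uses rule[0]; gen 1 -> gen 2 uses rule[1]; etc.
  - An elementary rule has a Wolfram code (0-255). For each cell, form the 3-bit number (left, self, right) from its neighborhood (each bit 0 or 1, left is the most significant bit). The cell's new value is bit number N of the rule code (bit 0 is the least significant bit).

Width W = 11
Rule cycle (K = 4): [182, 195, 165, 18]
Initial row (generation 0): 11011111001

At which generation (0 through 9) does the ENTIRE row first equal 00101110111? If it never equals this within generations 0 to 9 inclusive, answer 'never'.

Answer: 1

Derivation:
Gen 0: 11011111001
Gen 1 (rule 182): 00101110111
Gen 2 (rule 195): 11000110011
Gen 3 (rule 165): 00010000000
Gen 4 (rule 18): 00101000000
Gen 5 (rule 182): 01111100000
Gen 6 (rule 195): 10111101111
Gen 7 (rule 165): 11011010110
Gen 8 (rule 18): 00000000001
Gen 9 (rule 182): 00000000011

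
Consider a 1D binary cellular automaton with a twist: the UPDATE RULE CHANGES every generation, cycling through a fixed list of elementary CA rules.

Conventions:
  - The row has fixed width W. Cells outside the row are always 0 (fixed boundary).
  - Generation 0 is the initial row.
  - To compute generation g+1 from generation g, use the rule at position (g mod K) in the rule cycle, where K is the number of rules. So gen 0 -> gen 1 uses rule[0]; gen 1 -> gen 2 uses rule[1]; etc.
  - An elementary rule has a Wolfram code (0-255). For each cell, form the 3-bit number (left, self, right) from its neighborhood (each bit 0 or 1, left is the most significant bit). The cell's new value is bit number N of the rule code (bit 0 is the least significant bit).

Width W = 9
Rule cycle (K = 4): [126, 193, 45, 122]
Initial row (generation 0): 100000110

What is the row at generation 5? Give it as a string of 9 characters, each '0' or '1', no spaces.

Answer: 111101111

Derivation:
Gen 0: 100000110
Gen 1 (rule 126): 110001111
Gen 2 (rule 193): 010100111
Gen 3 (rule 45): 011100100
Gen 4 (rule 122): 110111010
Gen 5 (rule 126): 111101111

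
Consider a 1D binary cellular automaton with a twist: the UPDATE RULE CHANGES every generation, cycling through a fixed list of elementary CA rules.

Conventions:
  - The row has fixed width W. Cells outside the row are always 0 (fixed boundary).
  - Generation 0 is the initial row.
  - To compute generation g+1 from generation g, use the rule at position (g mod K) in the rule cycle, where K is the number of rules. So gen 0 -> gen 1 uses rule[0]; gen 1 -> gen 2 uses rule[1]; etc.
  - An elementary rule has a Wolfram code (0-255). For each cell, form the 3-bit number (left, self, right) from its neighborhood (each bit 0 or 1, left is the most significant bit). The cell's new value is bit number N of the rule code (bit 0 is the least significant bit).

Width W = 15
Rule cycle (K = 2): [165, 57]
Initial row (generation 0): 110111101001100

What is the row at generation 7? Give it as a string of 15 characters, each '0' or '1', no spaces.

Answer: 100000001011110

Derivation:
Gen 0: 110111101001100
Gen 1 (rule 165): 001011011000001
Gen 2 (rule 57): 100110110111100
Gen 3 (rule 165): 100001001011001
Gen 4 (rule 57): 011100100110100
Gen 5 (rule 165): 001000100001101
Gen 6 (rule 57): 100110011101010
Gen 7 (rule 165): 100000001011110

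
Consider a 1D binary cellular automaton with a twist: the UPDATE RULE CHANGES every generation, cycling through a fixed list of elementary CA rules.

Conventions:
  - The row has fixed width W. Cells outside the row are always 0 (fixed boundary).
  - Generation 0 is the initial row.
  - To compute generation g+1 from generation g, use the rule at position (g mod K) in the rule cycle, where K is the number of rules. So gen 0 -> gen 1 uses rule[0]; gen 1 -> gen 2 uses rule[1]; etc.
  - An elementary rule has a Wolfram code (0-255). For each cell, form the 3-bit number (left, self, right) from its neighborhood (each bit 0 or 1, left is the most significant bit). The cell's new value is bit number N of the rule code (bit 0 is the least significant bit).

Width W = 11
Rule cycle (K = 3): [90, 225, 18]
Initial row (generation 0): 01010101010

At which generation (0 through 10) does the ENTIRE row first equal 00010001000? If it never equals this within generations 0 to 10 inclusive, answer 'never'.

Gen 0: 01010101010
Gen 1 (rule 90): 10000000001
Gen 2 (rule 225): 00111111100
Gen 3 (rule 18): 01000000010
Gen 4 (rule 90): 10100000101
Gen 5 (rule 225): 01001110010
Gen 6 (rule 18): 10110001101
Gen 7 (rule 90): 00111011100
Gen 8 (rule 225): 10011101101
Gen 9 (rule 18): 01100000000
Gen 10 (rule 90): 11110000000

Answer: never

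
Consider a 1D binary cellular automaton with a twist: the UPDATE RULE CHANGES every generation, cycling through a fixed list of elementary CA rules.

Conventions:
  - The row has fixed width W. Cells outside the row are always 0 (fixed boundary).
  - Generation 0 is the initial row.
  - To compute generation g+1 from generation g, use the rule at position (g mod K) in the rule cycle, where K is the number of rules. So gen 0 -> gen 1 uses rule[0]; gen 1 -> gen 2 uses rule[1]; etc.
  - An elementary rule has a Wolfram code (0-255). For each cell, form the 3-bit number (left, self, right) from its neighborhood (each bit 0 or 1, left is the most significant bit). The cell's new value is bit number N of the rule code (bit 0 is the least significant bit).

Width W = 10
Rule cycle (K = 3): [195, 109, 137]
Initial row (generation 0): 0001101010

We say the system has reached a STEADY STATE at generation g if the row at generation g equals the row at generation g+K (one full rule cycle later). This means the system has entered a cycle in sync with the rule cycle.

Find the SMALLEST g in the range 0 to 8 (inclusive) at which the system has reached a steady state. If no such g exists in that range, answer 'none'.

Answer: none

Derivation:
Gen 0: 0001101010
Gen 1 (rule 195): 1110100000
Gen 2 (rule 109): 1011101111
Gen 3 (rule 137): 0011001110
Gen 4 (rule 195): 1101010110
Gen 5 (rule 109): 1111111110
Gen 6 (rule 137): 1111111100
Gen 7 (rule 195): 0111111101
Gen 8 (rule 109): 0100000111
Gen 9 (rule 137): 0001110110
Gen 10 (rule 195): 1110110010
Gen 11 (rule 109): 1011110010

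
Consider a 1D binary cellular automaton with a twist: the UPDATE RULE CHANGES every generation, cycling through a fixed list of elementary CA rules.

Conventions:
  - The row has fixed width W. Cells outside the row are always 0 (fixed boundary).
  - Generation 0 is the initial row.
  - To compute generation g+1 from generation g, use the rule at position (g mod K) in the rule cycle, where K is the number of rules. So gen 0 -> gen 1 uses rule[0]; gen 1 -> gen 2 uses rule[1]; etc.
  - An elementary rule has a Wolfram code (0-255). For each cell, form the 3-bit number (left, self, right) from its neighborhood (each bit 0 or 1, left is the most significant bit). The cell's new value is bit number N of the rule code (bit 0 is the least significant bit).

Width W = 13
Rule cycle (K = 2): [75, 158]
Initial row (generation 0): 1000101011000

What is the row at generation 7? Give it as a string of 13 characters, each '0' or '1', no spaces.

Answer: 0000110001100

Derivation:
Gen 0: 1000101011000
Gen 1 (rule 75): 0011000011011
Gen 2 (rule 158): 0110100110010
Gen 3 (rule 75): 1110001110100
Gen 4 (rule 158): 1101011100110
Gen 5 (rule 75): 1100010101110
Gen 6 (rule 158): 1010110101101
Gen 7 (rule 75): 0000110001100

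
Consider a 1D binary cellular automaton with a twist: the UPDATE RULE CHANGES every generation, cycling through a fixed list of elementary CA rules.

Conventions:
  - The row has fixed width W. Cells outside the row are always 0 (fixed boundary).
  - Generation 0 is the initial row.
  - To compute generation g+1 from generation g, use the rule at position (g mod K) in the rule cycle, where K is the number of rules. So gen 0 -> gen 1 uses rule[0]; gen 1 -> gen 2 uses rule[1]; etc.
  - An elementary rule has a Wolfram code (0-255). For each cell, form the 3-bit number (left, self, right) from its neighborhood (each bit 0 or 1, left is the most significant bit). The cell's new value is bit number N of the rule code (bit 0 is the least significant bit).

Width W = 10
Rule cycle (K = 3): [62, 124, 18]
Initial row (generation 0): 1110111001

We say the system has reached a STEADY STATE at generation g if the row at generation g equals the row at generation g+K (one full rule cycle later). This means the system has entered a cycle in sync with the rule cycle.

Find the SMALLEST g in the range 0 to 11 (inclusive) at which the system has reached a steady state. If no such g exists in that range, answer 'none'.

Gen 0: 1110111001
Gen 1 (rule 62): 1001100111
Gen 2 (rule 124): 1101110101
Gen 3 (rule 18): 0000000000
Gen 4 (rule 62): 0000000000
Gen 5 (rule 124): 0000000000
Gen 6 (rule 18): 0000000000
Gen 7 (rule 62): 0000000000
Gen 8 (rule 124): 0000000000
Gen 9 (rule 18): 0000000000
Gen 10 (rule 62): 0000000000
Gen 11 (rule 124): 0000000000
Gen 12 (rule 18): 0000000000
Gen 13 (rule 62): 0000000000
Gen 14 (rule 124): 0000000000

Answer: 3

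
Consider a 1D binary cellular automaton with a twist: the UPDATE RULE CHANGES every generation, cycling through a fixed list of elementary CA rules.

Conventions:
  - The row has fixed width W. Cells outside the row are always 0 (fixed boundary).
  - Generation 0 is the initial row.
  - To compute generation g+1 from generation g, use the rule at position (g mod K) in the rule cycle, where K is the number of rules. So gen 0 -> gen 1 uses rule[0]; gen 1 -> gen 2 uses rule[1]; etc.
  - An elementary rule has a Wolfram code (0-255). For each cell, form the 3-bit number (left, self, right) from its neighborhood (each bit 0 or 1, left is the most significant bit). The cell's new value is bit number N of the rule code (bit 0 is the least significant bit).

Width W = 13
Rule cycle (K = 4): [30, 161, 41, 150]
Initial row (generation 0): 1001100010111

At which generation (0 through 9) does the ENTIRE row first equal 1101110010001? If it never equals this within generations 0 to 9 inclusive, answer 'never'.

Answer: never

Derivation:
Gen 0: 1001100010111
Gen 1 (rule 30): 1111010110100
Gen 2 (rule 161): 0110101001001
Gen 3 (rule 41): 0101010000000
Gen 4 (rule 150): 1101011000000
Gen 5 (rule 30): 1001010100000
Gen 6 (rule 161): 0000101001111
Gen 7 (rule 41): 1110010001000
Gen 8 (rule 150): 0101111011100
Gen 9 (rule 30): 1101000010010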